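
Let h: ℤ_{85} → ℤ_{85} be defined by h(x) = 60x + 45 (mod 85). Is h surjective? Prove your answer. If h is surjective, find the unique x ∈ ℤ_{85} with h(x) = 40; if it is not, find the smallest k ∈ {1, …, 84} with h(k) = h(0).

Recall that h is surjective if every y in the codomain equals h(x) for some x in the domain.
Since gcd(60, 85) = 5, we have 60x ≡ 0 (mod 5) for all x, so h(x) ≡ 0 (mod 5).
But 1 ≢ 0 (mod 5), so 1 ∈ ℤ_{85} has no preimage. So h is not surjective.
Since h is not surjective, we find the least positive k with h(k) = h(0): this means 60k ≡ 0 (mod 85), i.e. 85 ∣ 60k. Since gcd(60, 85) = 5, dividing through by 5 this holds exactly when 17 ∣ 12k, and as gcd(12, 17) = 1, exactly when 17 ∣ k.
The smallest positive such k is 17.

17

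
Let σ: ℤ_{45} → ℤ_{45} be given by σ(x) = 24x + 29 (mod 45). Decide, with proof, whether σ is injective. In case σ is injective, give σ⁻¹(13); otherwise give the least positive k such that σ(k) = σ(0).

We have gcd(24, 45) = 3 > 1. Taking a = 0 and b = 15: σ(0) = 29 and σ(15) = 24·15 + 29 = 389 ≡ 29 (mod 45).
So σ(0) = σ(15) while 0 ≠ 15, hence σ is not injective.
Since σ is not injective, we find the least positive k with σ(k) = σ(0): this means 24k ≡ 0 (mod 45), i.e. 45 ∣ 24k. Since gcd(24, 45) = 3, dividing through by 3 this holds exactly when 15 ∣ 8k, and as gcd(8, 15) = 1, exactly when 15 ∣ k.
The smallest positive such k is 15.

15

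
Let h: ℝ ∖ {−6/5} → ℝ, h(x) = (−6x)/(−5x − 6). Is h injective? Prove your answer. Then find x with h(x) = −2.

-3/4

Suppose h(u) = h(v). Cross-multiplying: (−6u)(−5v − 6) = (−6v)(−5u − 6).
Expanding both sides and cancelling the symmetric terms leaves 36·(u − v) = 0. Since 36 ≠ 0, u = v. Thus h is injective.
Solving h(x) = −2: cross-multiplying gives −6x = −2(−5x − 6), which rearranges to −16x = 12, so x = −3/4.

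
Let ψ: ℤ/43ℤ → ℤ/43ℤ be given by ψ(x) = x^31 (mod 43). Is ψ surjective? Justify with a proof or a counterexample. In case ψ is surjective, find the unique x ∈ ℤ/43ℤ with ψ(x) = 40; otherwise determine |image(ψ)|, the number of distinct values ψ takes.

Since 43 is prime, the nonzero elements of ℤ/43ℤ form a cyclic group of order 42.
As gcd(31, 42) = 1, raising to the 31st power is a bijection on this group: if u^31 ≡ v^31 then (uv^{−1})^31 = 1, and the only element of order dividing gcd(31, 42) = 1 is 1, so u = v.
With ψ(0) = 0 this makes ψ injective on all of ℤ/43ℤ, hence bijective (finite equal-size domain and codomain). In particular ψ is surjective.
Since ψ is surjective, we find the preimage of 40. The inverse of x ↦ x^31 on (ℤ/43ℤ)^× is x ↦ x^19, because 31·19 = 589 = 14·42 + 1 ≡ 1 (mod 42) and x^{42} = 1 for x ≠ 0 (Fermat). So ψ⁻¹(40) = 40^19 mod 43.
Repeated squaring mod 43: 40^1 ≡ 40, 40^2 ≡ 40² = 1600 ≡ 9, 40^4 ≡ 9² = 81 ≡ 38, 40^8 ≡ 38² = 1444 ≡ 25, 40^16 ≡ 25² = 625 ≡ 23. Since 19 = 16 + 2 + 1, 40^19 ≡ 23·9·40: 23·9 = 207 ≡ 35, then 35·40 = 1400 ≡ 24. So 40^19 ≡ 24 (mod 43).
Hence ψ⁻¹(40) = 24.

24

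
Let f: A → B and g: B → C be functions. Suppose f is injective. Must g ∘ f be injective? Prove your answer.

not injective

No. Take A = B = C = {0, 1}, f = identity (injective), and g(x) = 0 for every x.
Then (g ∘ f)(0) = 0 = (g ∘ f)(1) with 0 ≠ 1, so g ∘ f is not injective.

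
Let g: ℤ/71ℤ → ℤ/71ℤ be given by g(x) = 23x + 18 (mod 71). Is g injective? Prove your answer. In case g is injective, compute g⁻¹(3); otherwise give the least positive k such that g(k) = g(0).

If g(x_1) = g(x_2), then 23x_1 ≡ 23x_2 (mod 71). Because gcd(23, 71) = 1, we may cancel 23 to get x_1 ≡ x_2 (mod 71).
Thus g is injective.
We now compute 23⁻¹ mod 71 explicitly. Euclid's algorithm: 71 = 3·23 + 2, 23 = 11·2 + 1; back-substituting gives 1 = 34·23 − 11·71, so 23⁻¹ ≡ 34 (mod 71).
Since g is injective, we compute g⁻¹(3): solve 23x + 18 ≡ 3 (mod 71), i.e. 23x ≡ 56 (mod 71).
Multiplying by 23⁻¹ = 34 gives x ≡ 34·56 = 1904 = 26·71 + 58 ≡ 58 (mod 71).
Check: g(58) = 23·58 + 18 = 1352 = 19·71 + 3 ≡ 3 (mod 71).

58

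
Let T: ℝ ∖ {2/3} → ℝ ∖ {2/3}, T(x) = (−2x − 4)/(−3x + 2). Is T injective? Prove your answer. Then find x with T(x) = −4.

2/7

Suppose T(x_1) = T(x_2). Cross-multiplying: (−2x_1 − 4)(−3x_2 + 2) = (−2x_2 − 4)(−3x_1 + 2).
Expanding both sides and cancelling the symmetric terms leaves −16·(x_1 − x_2) = 0. Since −16 ≠ 0, x_1 = x_2. Therefore T is injective.
Solving T(x) = −4: cross-multiplying gives −2x − 4 = −4(−3x + 2), which rearranges to −14x = −4, so x = 2/7.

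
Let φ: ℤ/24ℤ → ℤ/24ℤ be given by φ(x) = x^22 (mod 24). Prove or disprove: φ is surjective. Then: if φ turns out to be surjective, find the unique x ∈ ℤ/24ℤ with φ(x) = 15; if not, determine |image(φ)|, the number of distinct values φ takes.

φ(2): Repeated squaring mod 24: 2^1 ≡ 2, 2^2 ≡ 2² = 4, 2^4 ≡ 4² = 16, 2^8 ≡ 16² = 256 ≡ 16, 2^16 ≡ 16² = 256 ≡ 16. Since 22 = 16 + 4 + 2, 2^22 ≡ 16·16·4: 16·16 = 256 ≡ 16, then 16·4 = 64 ≡ 16. So 2^22 ≡ 16 (mod 24).
φ(4): Repeated squaring mod 24: 4^1 ≡ 4, 4^2 ≡ 4² = 16, 4^4 ≡ 16² = 256 ≡ 16, 4^8 ≡ 16² = 256 ≡ 16, 4^16 ≡ 16² = 256 ≡ 16. Since 22 = 16 + 4 + 2, 4^22 ≡ 16·16·16: 16·16 = 256 ≡ 16, then 16·16 = 256 ≡ 16. So 4^22 ≡ 16 (mod 24).
So φ(2) = φ(4) = 16 while 2 ≠ 4, hence φ is not injective.
A non-injective map from the 24-element set ℤ/24ℤ to itself takes at most 23 distinct values, so it cannot be surjective. So φ is not surjective.
Since φ is not surjective, we determine |image(φ)|. Computing x^22 mod 24 for each x (by repeated squaring, reducing mod 24 at every step), the values φ(0), φ(1), …, φ(23) are: 0, 1, 16, 9, 16, 1, 0, 1, 16, 9, 16, 1, 0, 1, 16, 9, 16, 1, 0, 1, 16, 9, 16, 1.
The distinct values are {0, 1, 9, 16}; there are 4 of them.

4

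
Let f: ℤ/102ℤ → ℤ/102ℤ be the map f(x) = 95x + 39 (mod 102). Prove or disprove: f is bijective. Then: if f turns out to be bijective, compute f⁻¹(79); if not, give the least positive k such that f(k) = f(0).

38

Suppose f(a) = f(b) in ℤ/102ℤ. Then 95a + 39 ≡ 95b + 39 (mod 102), therefore 95(a − b) ≡ 0 (mod 102).
Since gcd(95, 102) = 1, 95 is invertible modulo 102, therefore a − b ≡ 0 (mod 102), i.e. a = b.
We now compute 95⁻¹ mod 102 explicitly. Euclid's algorithm: 102 = 1·95 + 7, 95 = 13·7 + 4, 7 = 1·4 + 3, 4 = 1·3 + 1; back-substituting gives 1 = 29·95 − 27·102, so 95⁻¹ ≡ 29 (mod 102).
For any y ∈ ℤ/102ℤ, x = 29(y − 39) mod 102 satisfies f(x) = 95·29(y − 39) + 39 ≡ y (since 95·29 ≡ 1 mod 102). So every y has a preimage.
Thus f is bijective.
Since f is bijective, we find f⁻¹(79): we need 95x ≡ 79 − 39 ≡ 40 (mod 102). Using 95⁻¹ = 29: x ≡ 29·40 = 1160 = 11·102 + 38, so x = 38.
Check: f(38) = 95·38 + 39 = 3649 = 35·102 + 79 ≡ 79 (mod 102).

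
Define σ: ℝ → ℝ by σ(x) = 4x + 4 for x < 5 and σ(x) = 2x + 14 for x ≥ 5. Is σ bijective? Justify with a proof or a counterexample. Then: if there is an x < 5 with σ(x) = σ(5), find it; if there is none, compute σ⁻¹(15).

Both pieces are strictly increasing (slopes 4 and 2), so each is injective on its own interval.
The left piece maps (−∞, 5) onto (−∞, 24); the right piece maps [5, ∞) onto [24, ∞).
Since 24 = 24, the images partition ℝ: σ is injective and surjective, hence bijective.
Because the two images are disjoint, no x < 5 has σ(x) = σ(5), so we compute σ⁻¹(15): 15 lies in (−∞, 24), so solve 4x + 4 = 15: x = (15 − 4)/4 = 11/4.

11/4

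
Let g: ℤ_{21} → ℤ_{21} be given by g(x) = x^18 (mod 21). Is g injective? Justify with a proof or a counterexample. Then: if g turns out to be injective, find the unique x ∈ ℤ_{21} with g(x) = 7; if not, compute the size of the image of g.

4

g(1) = 1^18 = 1.
g(2): Repeated squaring mod 21: 2^1 ≡ 2, 2^2 ≡ 2² = 4, 2^4 ≡ 4² = 16, 2^8 ≡ 16² = 256 ≡ 4, 2^16 ≡ 4² = 16. Since 18 = 16 + 2, 2^18 ≡ 16·4: 16·4 = 64 ≡ 1. So 2^18 ≡ 1 (mod 21).
So g(1) = g(2) = 1 while 1 ≠ 2, hence g is not injective.
Since g is not injective, we determine |image(g)|. Computing x^18 mod 21 for each x (by repeated squaring, reducing mod 21 at every step), the values g(0), g(1), …, g(20) are: 0, 1, 1, 15, 1, 1, 15, 7, 1, 15, 1, 1, 15, 1, 7, 15, 1, 1, 15, 1, 1.
The distinct values are {0, 1, 7, 15}; there are 4 of them.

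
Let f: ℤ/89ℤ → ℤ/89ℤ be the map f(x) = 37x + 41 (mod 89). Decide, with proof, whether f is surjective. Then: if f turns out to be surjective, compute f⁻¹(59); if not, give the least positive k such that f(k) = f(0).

51

Since gcd(37, 89) = 1, 37 is invertible modulo 89. Euclid's algorithm: 89 = 2·37 + 15, 37 = 2·15 + 7, 15 = 2·7 + 1; back-substituting gives 1 = 77·37 − 32·89, so 37⁻¹ ≡ 77 (mod 89).
For any y ∈ ℤ/89ℤ, x = 77(y − 41) mod 89 satisfies f(x) = 37·77(y − 41) + 41 ≡ y (since 37·77 ≡ 1 mod 89). So every y has a preimage.
Therefore f is surjective.
Since f is surjective, we find f⁻¹(59): we need 37x ≡ 59 − 41 ≡ 18 (mod 89). Using 37⁻¹ = 77: x ≡ 77·18 = 1386 = 15·89 + 51, so x = 51.
Check: f(51) = 37·51 + 41 = 1928 = 21·89 + 59 ≡ 59 (mod 89).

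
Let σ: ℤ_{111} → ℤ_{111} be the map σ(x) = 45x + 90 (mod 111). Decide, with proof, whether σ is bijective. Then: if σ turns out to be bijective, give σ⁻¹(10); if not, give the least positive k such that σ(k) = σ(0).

37

We have gcd(45, 111) = 3 > 1. Taking x_1 = 0 and x_2 = 37: σ(0) = 90 and σ(37) = 45·37 + 90 = 1755 ≡ 90 (mod 111).
So σ(0) = σ(37) while 0 ≠ 37, therefore σ is not injective, hence not bijective.
Since σ is not bijective, we find the least positive k with σ(k) = σ(0): this means 45k ≡ 0 (mod 111), i.e. 111 ∣ 45k. Since gcd(45, 111) = 3, dividing through by 3 this holds exactly when 37 ∣ 15k, and as gcd(15, 37) = 1, exactly when 37 ∣ k.
The smallest positive such k is 37.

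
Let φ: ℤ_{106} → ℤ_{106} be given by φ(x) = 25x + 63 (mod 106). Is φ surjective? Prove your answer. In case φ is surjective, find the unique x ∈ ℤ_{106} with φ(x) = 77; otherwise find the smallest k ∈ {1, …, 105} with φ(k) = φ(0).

26

Since gcd(25, 106) = 1, 25 is invertible modulo 106. Euclid's algorithm: 106 = 4·25 + 6, 25 = 4·6 + 1; back-substituting gives 1 = 17·25 − 4·106, so 25⁻¹ ≡ 17 (mod 106).
Then y ↦ 17(y − 63) is a two-sided inverse to φ, so every y ∈ ℤ_{106} has a preimage.
Thus φ is surjective.
Since φ is surjective, we compute φ⁻¹(77): solve 25x + 63 ≡ 77 (mod 106), i.e. 25x ≡ 14 (mod 106).
Multiplying by 25⁻¹ = 17 gives x ≡ 17·14 = 238 = 2·106 + 26 ≡ 26 (mod 106).
Check: φ(26) = 25·26 + 63 = 713 = 6·106 + 77 ≡ 77 (mod 106).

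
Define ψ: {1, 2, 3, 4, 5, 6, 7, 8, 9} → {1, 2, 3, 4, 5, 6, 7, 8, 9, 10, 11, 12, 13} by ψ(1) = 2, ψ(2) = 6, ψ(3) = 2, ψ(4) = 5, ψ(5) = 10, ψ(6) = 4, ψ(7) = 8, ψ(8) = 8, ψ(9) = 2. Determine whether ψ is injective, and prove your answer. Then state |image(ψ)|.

ψ(1) = 2 = ψ(3) with 1 ≠ 3, so ψ is not injective.
The image of ψ is {2, 4, 5, 6, 8, 10}, which has 6 elements.

6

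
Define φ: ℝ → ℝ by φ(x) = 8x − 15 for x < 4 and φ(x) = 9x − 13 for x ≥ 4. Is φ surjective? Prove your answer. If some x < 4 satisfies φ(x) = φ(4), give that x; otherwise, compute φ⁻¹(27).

Both pieces are strictly increasing (slopes 8 and 9), so each is injective on its own interval.
The left piece maps (−∞, 4) onto (−∞, 17); the right piece maps [4, ∞) onto [23, ∞).
The union (−∞, 17) ∪ [23, ∞) omits the interval between 17 and 23; in particular 17 has no preimage. So φ is not surjective.
Because the two images are disjoint, no x < 4 has φ(x) = φ(4), so we compute φ⁻¹(27): 27 lies in [23, ∞), so solve 9x − 13 = 27: x = (27 + 13)/9 = 40/9.

40/9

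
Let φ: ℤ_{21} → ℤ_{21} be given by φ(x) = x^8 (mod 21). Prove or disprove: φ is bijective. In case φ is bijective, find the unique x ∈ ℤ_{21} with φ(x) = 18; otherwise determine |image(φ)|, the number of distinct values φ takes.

8

φ(2): Repeated squaring mod 21: 2^1 ≡ 2, 2^2 ≡ 2² = 4, 2^4 ≡ 4² = 16, 2^8 ≡ 16² = 256 ≡ 4. So 2^8 ≡ 4 (mod 21).
φ(5): Repeated squaring mod 21: 5^1 ≡ 5, 5^2 ≡ 5² = 25 ≡ 4, 5^4 ≡ 4² = 16, 5^8 ≡ 16² = 256 ≡ 4. So 5^8 ≡ 4 (mod 21).
So φ(2) = φ(5) = 4 while 2 ≠ 5, thus φ is not injective, hence not bijective.
Since φ is not bijective, we determine |image(φ)|. Computing x^8 mod 21 for each x (by repeated squaring, reducing mod 21 at every step), the values φ(0), φ(1), …, φ(20) are: 0, 1, 4, 9, 16, 4, 15, 7, 1, 18, 16, 16, 18, 1, 7, 15, 4, 16, 9, 4, 1.
The distinct values are {0, 1, 4, 7, 9, 15, 16, 18}; there are 8 of them.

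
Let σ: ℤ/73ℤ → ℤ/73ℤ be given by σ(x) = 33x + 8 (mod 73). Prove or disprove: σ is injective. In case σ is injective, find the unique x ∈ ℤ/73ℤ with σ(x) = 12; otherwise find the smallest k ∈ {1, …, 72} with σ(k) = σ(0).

51

If σ(a) = σ(b), then 33a ≡ 33b (mod 73). Because gcd(33, 73) = 1, we may cancel 33 to get a ≡ b (mod 73).
Therefore σ is injective.
We now compute 33⁻¹ mod 73 explicitly. Euclid's algorithm: 73 = 2·33 + 7, 33 = 4·7 + 5, 7 = 1·5 + 2, 5 = 2·2 + 1; back-substituting gives 1 = 31·33 − 14·73, so 33⁻¹ ≡ 31 (mod 73).
Since σ is injective, we compute σ⁻¹(12): solve 33x + 8 ≡ 12 (mod 73), i.e. 33x ≡ 4 (mod 73).
Multiplying by 33⁻¹ = 31 gives x ≡ 31·4 = 124 = 1·73 + 51 ≡ 51 (mod 73).
Check: σ(51) = 33·51 + 8 = 1691 = 23·73 + 12 ≡ 12 (mod 73).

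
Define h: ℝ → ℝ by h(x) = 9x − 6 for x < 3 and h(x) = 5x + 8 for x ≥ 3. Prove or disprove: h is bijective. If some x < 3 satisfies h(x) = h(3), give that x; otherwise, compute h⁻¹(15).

Both pieces are strictly increasing (slopes 9 and 5), so each is injective on its own interval.
The left piece maps (−∞, 3) onto (−∞, 21); the right piece maps [3, ∞) onto [23, ∞).
The images leave a gap (21 has no preimage), so h is not surjective, hence not bijective.
Because the two images are disjoint, no x < 3 has h(x) = h(3), so we compute h⁻¹(15): 15 lies in (−∞, 21), so solve 9x − 6 = 15: x = (15 + 6)/9 = 7/3.

7/3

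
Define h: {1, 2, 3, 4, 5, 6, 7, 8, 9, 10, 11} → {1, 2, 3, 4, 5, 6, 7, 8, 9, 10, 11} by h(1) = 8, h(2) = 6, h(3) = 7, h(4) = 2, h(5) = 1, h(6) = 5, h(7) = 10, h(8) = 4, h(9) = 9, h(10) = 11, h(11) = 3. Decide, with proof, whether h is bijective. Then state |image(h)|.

11

The values 8, 6, 7, 2, 1, 5, 10, 4, 9, 11, 3 are a permutation of {1, 2, 3, 4, 5, 6, 7, 8, 9, 10, 11}: each element appears exactly once.
So h is injective and surjective, hence bijective.
The image of h is {1, 2, 3, 4, 5, 6, 7, 8, 9, 10, 11}, which has 11 elements.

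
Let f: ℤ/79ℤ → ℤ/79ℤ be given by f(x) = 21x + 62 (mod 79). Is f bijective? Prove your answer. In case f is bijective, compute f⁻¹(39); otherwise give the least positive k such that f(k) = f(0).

Suppose f(x_1) = f(x_2) in ℤ/79ℤ. Then 21x_1 + 62 ≡ 21x_2 + 62 (mod 79), so 21(x_1 − x_2) ≡ 0 (mod 79).
Since gcd(21, 79) = 1, 21 is invertible modulo 79, therefore x_1 − x_2 ≡ 0 (mod 79), i.e. x_1 = x_2.
We now compute 21⁻¹ mod 79 explicitly. Euclid's algorithm: 79 = 3·21 + 16, 21 = 1·16 + 5, 16 = 3·5 + 1; back-substituting gives 1 = 64·21 − 17·79, so 21⁻¹ ≡ 64 (mod 79).
Then y ↦ 64(y − 62) is a two-sided inverse to f, so every y ∈ ℤ/79ℤ has a preimage.
Thus f is bijective.
Since f is bijective, we find f⁻¹(39): we need 21x ≡ 39 − 62 ≡ 56 (mod 79). Using 21⁻¹ = 64: x ≡ 64·56 = 3584 = 45·79 + 29, so x = 29.
Check: f(29) = 21·29 + 62 = 671 = 8·79 + 39 ≡ 39 (mod 79).

29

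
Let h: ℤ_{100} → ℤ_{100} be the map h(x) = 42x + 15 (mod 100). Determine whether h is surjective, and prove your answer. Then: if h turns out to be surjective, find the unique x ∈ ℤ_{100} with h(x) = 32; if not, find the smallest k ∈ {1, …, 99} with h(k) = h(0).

Since gcd(42, 100) = 2, we have 42x ≡ 0 (mod 2) for all x, so h(x) ≡ 1 (mod 2).
But 0 ≢ 1 (mod 2), so 0 ∈ ℤ_{100} has no preimage. Thus h is not surjective.
Since h is not surjective, we find the least positive k with h(k) = h(0): this means 42k ≡ 0 (mod 100), i.e. 100 ∣ 42k. Since gcd(42, 100) = 2, dividing through by 2 this holds exactly when 50 ∣ 21k, and as gcd(21, 50) = 1, exactly when 50 ∣ k.
The smallest positive such k is 50.

50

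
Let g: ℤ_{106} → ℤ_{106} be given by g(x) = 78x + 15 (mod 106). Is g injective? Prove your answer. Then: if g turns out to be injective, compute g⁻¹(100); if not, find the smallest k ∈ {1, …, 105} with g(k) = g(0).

We have gcd(78, 106) = 2 > 1. Taking a = 0 and b = 53: g(0) = 15 and g(53) = 78·53 + 15 = 4149 ≡ 15 (mod 106).
So g(0) = g(53) while 0 ≠ 53, so g is not injective.
Since g is not injective, we find the least positive k with g(k) = g(0): this means 78k ≡ 0 (mod 106), i.e. 106 ∣ 78k. Since gcd(78, 106) = 2, dividing through by 2 this holds exactly when 53 ∣ 39k, and as gcd(39, 53) = 1, exactly when 53 ∣ k.
The smallest positive such k is 53.

53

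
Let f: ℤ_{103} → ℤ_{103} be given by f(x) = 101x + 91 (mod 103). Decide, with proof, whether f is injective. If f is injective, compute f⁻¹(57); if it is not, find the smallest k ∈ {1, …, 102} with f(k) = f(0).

Suppose f(x_1) = f(x_2) in ℤ_{103}. Then 101x_1 + 91 ≡ 101x_2 + 91 (mod 103), hence 101(x_1 − x_2) ≡ 0 (mod 103).
Since gcd(101, 103) = 1, 101 is invertible modulo 103, hence x_1 − x_2 ≡ 0 (mod 103), i.e. x_1 = x_2.
So f is injective.
We now compute 101⁻¹ mod 103 explicitly. Euclid's algorithm: 103 = 1·101 + 2, 101 = 50·2 + 1; back-substituting gives 1 = 51·101 − 50·103, so 101⁻¹ ≡ 51 (mod 103).
Since f is injective, we find f⁻¹(57): we need 101x ≡ 57 − 91 ≡ 69 (mod 103). Using 101⁻¹ = 51: x ≡ 51·69 = 3519 = 34·103 + 17, so x = 17.
Check: f(17) = 101·17 + 91 = 1808 = 17·103 + 57 ≡ 57 (mod 103).

17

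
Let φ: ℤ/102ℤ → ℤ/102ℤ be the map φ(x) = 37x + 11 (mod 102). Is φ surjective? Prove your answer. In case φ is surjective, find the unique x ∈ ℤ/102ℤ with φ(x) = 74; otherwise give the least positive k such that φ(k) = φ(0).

21

Recall that φ is surjective if every y in the codomain equals φ(x) for some x in the domain.
Since gcd(37, 102) = 1, 37 is invertible modulo 102. Euclid's algorithm: 102 = 2·37 + 28, 37 = 1·28 + 9, 28 = 3·9 + 1; back-substituting gives 1 = 91·37 − 33·102, so 37⁻¹ ≡ 91 (mod 102).
Then y ↦ 91(y − 11) is a two-sided inverse to φ, so every y ∈ ℤ/102ℤ has a preimage.
So φ is surjective.
Since φ is surjective, we compute φ⁻¹(74): solve 37x + 11 ≡ 74 (mod 102), i.e. 37x ≡ 63 (mod 102).
Multiplying by 37⁻¹ = 91 gives x ≡ 91·63 = 5733 = 56·102 + 21 ≡ 21 (mod 102).
Check: φ(21) = 37·21 + 11 = 788 = 7·102 + 74 ≡ 74 (mod 102).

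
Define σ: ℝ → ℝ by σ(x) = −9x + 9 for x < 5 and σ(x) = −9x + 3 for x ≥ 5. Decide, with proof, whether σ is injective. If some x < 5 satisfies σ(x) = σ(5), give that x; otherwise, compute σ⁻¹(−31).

Both pieces are strictly decreasing (slopes −9 and −9), so each is injective on its own interval.
The left piece maps (−∞, 5) onto (−36, ∞); the right piece maps [5, ∞) onto (−∞, −42].
These images are disjoint, so no value is attained by both pieces. Therefore σ is injective.
Because the two images are disjoint, no x < 5 has σ(x) = σ(5), so we compute σ⁻¹(−31): −31 lies in (−36, ∞), so solve −9x + 9 = −31: x = (−31 − 9)/(−9) = 40/9.

40/9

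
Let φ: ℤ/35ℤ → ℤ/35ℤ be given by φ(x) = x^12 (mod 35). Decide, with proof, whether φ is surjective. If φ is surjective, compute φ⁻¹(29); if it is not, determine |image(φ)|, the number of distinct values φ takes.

4

φ(1) = 1^12 = 1.
φ(2): Repeated squaring mod 35: 2^1 ≡ 2, 2^2 ≡ 2² = 4, 2^4 ≡ 4² = 16, 2^8 ≡ 16² = 256 ≡ 11. Since 12 = 8 + 4, 2^12 ≡ 11·16: 11·16 = 176 ≡ 1. So 2^12 ≡ 1 (mod 35).
So φ(1) = φ(2) = 1 while 1 ≠ 2, thus φ is not injective.
A non-injective map from the 35-element set ℤ/35ℤ to itself takes at most 34 distinct values, so it cannot be surjective. Thus φ is not surjective.
Since φ is not surjective, we determine |image(φ)|. Computing x^12 mod 35 for each x (by repeated squaring, reducing mod 35 at every step), the values φ(0), φ(1), …, φ(34) are: 0, 1, 1, 1, 1, 15, 1, 21, 1, 1, 15, 1, 1, 1, 21, 15, 1, 1, 1, 1, 15, 21, 1, 1, 1, 15, 1, 1, 21, 1, 15, 1, 1, 1, 1.
The distinct values are {0, 1, 15, 21}; there are 4 of them.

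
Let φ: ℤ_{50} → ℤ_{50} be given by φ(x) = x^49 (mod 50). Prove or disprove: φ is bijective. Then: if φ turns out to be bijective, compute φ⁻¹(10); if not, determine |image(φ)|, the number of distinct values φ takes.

42

φ(0) = 0^49 = 0.
φ(10): Repeated squaring mod 50: 10^1 ≡ 10, 10^2 ≡ 10² = 100 ≡ 0, 10^4 ≡ 0² = 0, 10^8 ≡ 0² = 0, 10^16 ≡ 0² = 0, 10^32 ≡ 0² = 0. Since 49 = 32 + 16 + 1, 10^49 ≡ 0·0·10: 0·0 = 0, then 0·10 = 0. So 10^49 ≡ 0 (mod 50).
So φ(0) = φ(10) = 0 while 0 ≠ 10, thus φ is not injective, hence not bijective.
Since φ is not bijective, we determine |image(φ)|. Computing x^49 mod 50 for each x (by repeated squaring, reducing mod 50 at every step), the values φ(0), φ(1), …, φ(49) are: 0, 1, 12, 33, 44, 25, 46, 7, 28, 39, 0, 41, 2, 23, 34, 25, 36, 47, 18, 29, 0, 31, 42, 13, 24, 25, 26, 37, 8, 19, 0, 21, 32, 3, 14, 25, 16, 27, 48, 9, 0, 11, 22, 43, 4, 25, 6, 17, 38, 49.
The distinct values are {0, 1, 2, 3, 4, 6, 7, 8, 9, 11, 12, 13, 14, 16, 17, 18, 19, 21, 22, 23, 24, 25, 26, 27, 28, 29, 31, 32, 33, 34, 36, 37, 38, 39, 41, 42, 43, 44, 46, 47, 48, 49}; there are 42 of them.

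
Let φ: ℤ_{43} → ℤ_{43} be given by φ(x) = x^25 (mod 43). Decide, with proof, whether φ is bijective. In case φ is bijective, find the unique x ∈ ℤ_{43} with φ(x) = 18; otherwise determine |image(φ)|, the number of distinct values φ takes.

34

Since 43 is prime, the nonzero elements of ℤ_{43} form a cyclic group of order 42.
As gcd(25, 42) = 1, raising to the 25th power is a bijection on this group: if u^25 ≡ v^25 then (uv^{−1})^25 = 1, and the only element of order dividing gcd(25, 42) = 1 is 1, so u = v.
With φ(0) = 0 this makes φ injective on all of ℤ_{43}, hence bijective (finite equal-size domain and codomain). In particular φ is bijective.
Since φ is bijective, we find the preimage of 18. The inverse of x ↦ x^25 on (ℤ_{43})^× is x ↦ x^37, because 25·37 = 925 = 22·42 + 1 ≡ 1 (mod 42) and x^{42} = 1 for x ≠ 0 (Fermat). So φ⁻¹(18) = 18^37 mod 43.
Repeated squaring mod 43: 18^1 ≡ 18, 18^2 ≡ 18² = 324 ≡ 23, 18^4 ≡ 23² = 529 ≡ 13, 18^8 ≡ 13² = 169 ≡ 40, 18^16 ≡ 40² = 1600 ≡ 9, 18^32 ≡ 9² = 81 ≡ 38. Since 37 = 32 + 4 + 1, 18^37 ≡ 38·13·18: 38·13 = 494 ≡ 21, then 21·18 = 378 ≡ 34. So 18^37 ≡ 34 (mod 43).
Hence φ⁻¹(18) = 34.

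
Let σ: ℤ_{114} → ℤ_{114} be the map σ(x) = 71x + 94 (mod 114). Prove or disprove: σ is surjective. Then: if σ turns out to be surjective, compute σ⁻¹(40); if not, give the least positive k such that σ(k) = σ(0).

102

Recall: σ is surjective if every y in the codomain equals σ(x) for some x in the domain.
Since gcd(71, 114) = 1, 71 is invertible modulo 114. Euclid's algorithm: 114 = 1·71 + 43, 71 = 1·43 + 28, 43 = 1·28 + 15, 28 = 1·15 + 13, 15 = 1·13 + 2, 13 = 6·2 + 1; back-substituting gives 1 = 53·71 − 33·114, so 71⁻¹ ≡ 53 (mod 114).
For any y ∈ ℤ_{114}, x = 53(y − 94) mod 114 satisfies σ(x) = 71·53(y − 94) + 94 ≡ y (since 71·53 ≡ 1 mod 114). So every y has a preimage.
Therefore σ is surjective.
Since σ is surjective, we find σ⁻¹(40): we need 71x ≡ 40 − 94 ≡ 60 (mod 114). Using 71⁻¹ = 53: x ≡ 53·60 = 3180 = 27·114 + 102, so x = 102.
Check: σ(102) = 71·102 + 94 = 7336 = 64·114 + 40 ≡ 40 (mod 114).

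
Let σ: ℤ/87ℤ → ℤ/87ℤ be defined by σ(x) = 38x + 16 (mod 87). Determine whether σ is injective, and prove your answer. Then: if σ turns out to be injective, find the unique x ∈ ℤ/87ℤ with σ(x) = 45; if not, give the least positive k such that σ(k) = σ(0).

58

Suppose σ(x_1) = σ(x_2) in ℤ/87ℤ. Then 38x_1 + 16 ≡ 38x_2 + 16 (mod 87), so 38(x_1 − x_2) ≡ 0 (mod 87).
Since gcd(38, 87) = 1, 38 is invertible modulo 87, so x_1 − x_2 ≡ 0 (mod 87), i.e. x_1 = x_2.
Thus σ is injective.
We now compute 38⁻¹ mod 87 explicitly. Euclid's algorithm: 87 = 2·38 + 11, 38 = 3·11 + 5, 11 = 2·5 + 1; back-substituting gives 1 = 71·38 − 31·87, so 38⁻¹ ≡ 71 (mod 87).
Since σ is injective, we find σ⁻¹(45): we need 38x ≡ 45 − 16 ≡ 29 (mod 87). Using 38⁻¹ = 71: x ≡ 71·29 = 2059 = 23·87 + 58, so x = 58.
Check: σ(58) = 38·58 + 16 = 2220 = 25·87 + 45 ≡ 45 (mod 87).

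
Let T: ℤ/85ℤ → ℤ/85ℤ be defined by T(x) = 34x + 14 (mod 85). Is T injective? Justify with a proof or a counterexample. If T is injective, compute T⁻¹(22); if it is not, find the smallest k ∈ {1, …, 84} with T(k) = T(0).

5

By definition, injectivity means: for all u, v in the domain, T(u) = T(v) implies u = v.
We have gcd(34, 85) = 17 > 1. Taking u = 0 and v = 5: T(0) = 14 and T(5) = 34·5 + 14 = 184 ≡ 14 (mod 85).
So T(0) = T(5) while 0 ≠ 5, thus T is not injective.
Since T is not injective, we find the least positive k with T(k) = T(0): this means 34k ≡ 0 (mod 85), i.e. 85 ∣ 34k. Since gcd(34, 85) = 17, dividing through by 17 this holds exactly when 5 ∣ 2k, and as gcd(2, 5) = 1, exactly when 5 ∣ k.
The smallest positive such k is 5.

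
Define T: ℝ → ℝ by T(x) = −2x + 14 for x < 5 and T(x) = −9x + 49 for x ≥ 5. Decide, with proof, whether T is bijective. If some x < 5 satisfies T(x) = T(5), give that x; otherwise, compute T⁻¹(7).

7/2

Both pieces are strictly decreasing (slopes −2 and −9), so each is injective on its own interval.
The left piece maps (−∞, 5) onto (4, ∞); the right piece maps [5, ∞) onto (−∞, 4].
Since 4 = 4, the images partition ℝ: T is injective and surjective, hence bijective.
Because the two images are disjoint, no x < 5 has T(x) = T(5), so we compute T⁻¹(7): 7 lies in (4, ∞), so solve −2x + 14 = 7: x = (7 − 14)/(−2) = 7/2.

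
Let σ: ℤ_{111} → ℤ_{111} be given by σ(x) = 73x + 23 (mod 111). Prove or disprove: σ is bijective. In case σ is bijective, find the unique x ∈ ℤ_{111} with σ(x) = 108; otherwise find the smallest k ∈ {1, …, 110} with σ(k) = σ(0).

100

Suppose σ(x_1) = σ(x_2) in ℤ_{111}. Then 73x_1 + 23 ≡ 73x_2 + 23 (mod 111), hence 73(x_1 − x_2) ≡ 0 (mod 111).
Since gcd(73, 111) = 1, 73 is invertible modulo 111, hence x_1 − x_2 ≡ 0 (mod 111), i.e. x_1 = x_2.
We now compute 73⁻¹ mod 111 explicitly. Euclid's algorithm: 111 = 1·73 + 38, 73 = 1·38 + 35, 38 = 1·35 + 3, 35 = 11·3 + 2, 3 = 1·2 + 1; back-substituting gives 1 = 73·73 − 48·111, so 73⁻¹ ≡ 73 (mod 111).
For any y ∈ ℤ_{111}, x = 73(y − 23) mod 111 satisfies σ(x) = 73·73(y − 23) + 23 ≡ y (since 73·73 ≡ 1 mod 111). So every y has a preimage.
Thus σ is bijective.
Since σ is bijective, we compute σ⁻¹(108): solve 73x + 23 ≡ 108 (mod 111), i.e. 73x ≡ 85 (mod 111).
Multiplying by 73⁻¹ = 73 gives x ≡ 73·85 = 6205 = 55·111 + 100 ≡ 100 (mod 111).
Check: σ(100) = 73·100 + 23 = 7323 = 65·111 + 108 ≡ 108 (mod 111).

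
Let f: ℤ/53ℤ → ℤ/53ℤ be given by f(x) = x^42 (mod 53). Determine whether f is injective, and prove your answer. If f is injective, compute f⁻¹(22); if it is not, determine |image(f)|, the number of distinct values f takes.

27

f(26): Repeated squaring mod 53: 26^1 ≡ 26, 26^2 ≡ 26² = 676 ≡ 40, 26^4 ≡ 40² = 1600 ≡ 10, 26^8 ≡ 10² = 100 ≡ 47, 26^16 ≡ 47² = 2209 ≡ 36, 26^32 ≡ 36² = 1296 ≡ 24. Since 42 = 32 + 8 + 2, 26^42 ≡ 24·47·40: 24·47 = 1128 ≡ 15, then 15·40 = 600 ≡ 17. So 26^42 ≡ 17 (mod 53).
f(27): Repeated squaring mod 53: 27^1 ≡ 27, 27^2 ≡ 27² = 729 ≡ 40, 27^4 ≡ 40² = 1600 ≡ 10, 27^8 ≡ 10² = 100 ≡ 47, 27^16 ≡ 47² = 2209 ≡ 36, 27^32 ≡ 36² = 1296 ≡ 24. Since 42 = 32 + 8 + 2, 27^42 ≡ 24·47·40: 24·47 = 1128 ≡ 15, then 15·40 = 600 ≡ 17. So 27^42 ≡ 17 (mod 53).
So f(26) = f(27) = 17 while 26 ≠ 27, thus f is not injective.
Since f is not injective, we determine |image(f)|. Computing x^42 mod 53 for each x (by repeated squaring, reducing mod 53 at every step), the values f(0), f(1), …, f(52) are: 0, 1, 25, 38, 42, 40, 49, 28, 43, 13, 46, 47, 6, 24, 11, 36, 15, 16, 7, 29, 37, 4, 9, 52, 44, 10, 17, 17, 10, 44, 52, 9, 4, 37, 29, 7, 16, 15, 36, 11, 24, 6, 47, 46, 13, 43, 28, 49, 40, 42, 38, 25, 1.
The distinct values are {0, 1, 4, 6, 7, 9, 10, 11, 13, 15, 16, 17, 24, 25, 28, 29, 36, 37, 38, 40, 42, 43, 44, 46, 47, 49, 52}; there are 27 of them.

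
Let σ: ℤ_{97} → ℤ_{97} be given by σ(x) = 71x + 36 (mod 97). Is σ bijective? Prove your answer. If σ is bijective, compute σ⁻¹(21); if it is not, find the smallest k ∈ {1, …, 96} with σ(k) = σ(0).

If σ(x_1) = σ(x_2), then 71x_1 ≡ 71x_2 (mod 97). Because gcd(71, 97) = 1, we may cancel 71 to get x_1 ≡ x_2 (mod 97).
We now compute 71⁻¹ mod 97 explicitly. Euclid's algorithm: 97 = 1·71 + 26, 71 = 2·26 + 19, 26 = 1·19 + 7, 19 = 2·7 + 5, 7 = 1·5 + 2, 5 = 2·2 + 1; back-substituting gives 1 = 41·71 − 30·97, so 71⁻¹ ≡ 41 (mod 97).
For any y ∈ ℤ_{97}, x = 41(y − 36) mod 97 satisfies σ(x) = 71·41(y − 36) + 36 ≡ y (since 71·41 ≡ 1 mod 97). So every y has a preimage.
Hence σ is bijective.
Since σ is bijective, we find σ⁻¹(21): we need 71x ≡ 21 − 36 ≡ 82 (mod 97). Using 71⁻¹ = 41: x ≡ 41·82 = 3362 = 34·97 + 64, so x = 64.
Check: σ(64) = 71·64 + 36 = 4580 = 47·97 + 21 ≡ 21 (mod 97).

64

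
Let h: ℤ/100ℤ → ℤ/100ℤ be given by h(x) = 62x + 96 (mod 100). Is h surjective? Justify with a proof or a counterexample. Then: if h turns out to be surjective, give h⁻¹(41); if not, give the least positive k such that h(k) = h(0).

Recall that h is surjective if every y in the codomain equals h(x) for some x in the domain.
Since gcd(62, 100) = 2, we have 62x ≡ 0 (mod 2) for all x, so h(x) ≡ 0 (mod 2).
But 1 ≢ 0 (mod 2), so 1 ∈ ℤ/100ℤ has no preimage. Thus h is not surjective.
Since h is not surjective, we find the least positive k with h(k) = h(0): this means 62k ≡ 0 (mod 100), i.e. 100 ∣ 62k. Since gcd(62, 100) = 2, dividing through by 2 this holds exactly when 50 ∣ 31k, and as gcd(31, 50) = 1, exactly when 50 ∣ k.
The smallest positive such k is 50.

50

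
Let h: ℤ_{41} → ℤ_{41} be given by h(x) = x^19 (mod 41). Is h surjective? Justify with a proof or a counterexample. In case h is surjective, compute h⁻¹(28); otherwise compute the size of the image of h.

Since 41 is prime, the nonzero elements of ℤ_{41} form a cyclic group of order 40.
As gcd(19, 40) = 1, raising to the 19th power is a bijection on this group: if u^19 ≡ v^19 then (uv^{−1})^19 = 1, and the only element of order dividing gcd(19, 40) = 1 is 1, so u = v.
With h(0) = 0 this makes h injective on all of ℤ_{41}, hence bijective (finite equal-size domain and codomain). In particular h is surjective.
Since h is surjective, we find the preimage of 28. The inverse of x ↦ x^19 on (ℤ_{41})^× is x ↦ x^19, because 19·19 = 361 = 9·40 + 1 ≡ 1 (mod 40) and x^{40} = 1 for x ≠ 0 (Fermat). So h⁻¹(28) = 28^19 mod 41.
Repeated squaring mod 41: 28^1 ≡ 28, 28^2 ≡ 28² = 784 ≡ 5, 28^4 ≡ 5² = 25, 28^8 ≡ 25² = 625 ≡ 10, 28^16 ≡ 10² = 100 ≡ 18. Since 19 = 16 + 2 + 1, 28^19 ≡ 18·5·28: 18·5 = 90 ≡ 8, then 8·28 = 224 ≡ 19. So 28^19 ≡ 19 (mod 41).
Hence h⁻¹(28) = 19.

19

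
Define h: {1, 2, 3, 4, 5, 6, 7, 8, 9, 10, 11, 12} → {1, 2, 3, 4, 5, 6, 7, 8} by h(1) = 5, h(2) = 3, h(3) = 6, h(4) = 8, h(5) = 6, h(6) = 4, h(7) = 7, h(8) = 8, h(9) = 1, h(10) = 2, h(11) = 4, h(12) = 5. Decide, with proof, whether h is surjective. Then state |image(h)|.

8

Every element of the codomain has a preimage: 1 = h(9), 2 = h(10), 3 = h(2), 4 = h(6), 5 = h(1), 6 = h(3), 7 = h(7), 8 = h(4).
Therefore h is surjective.
The image of h is {1, 2, 3, 4, 5, 6, 7, 8}, which has 8 elements.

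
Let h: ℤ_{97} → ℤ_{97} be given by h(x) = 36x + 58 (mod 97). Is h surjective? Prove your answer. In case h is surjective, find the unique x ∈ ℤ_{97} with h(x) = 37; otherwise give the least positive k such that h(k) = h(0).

56

Recall: h is surjective if every y in the codomain equals h(x) for some x in the domain.
Since gcd(36, 97) = 1, 36 is invertible modulo 97. Euclid's algorithm: 97 = 2·36 + 25, 36 = 1·25 + 11, 25 = 2·11 + 3, 11 = 3·3 + 2, 3 = 1·2 + 1; back-substituting gives 1 = 62·36 − 23·97, so 36⁻¹ ≡ 62 (mod 97).
For any y ∈ ℤ_{97}, x = 62(y − 58) mod 97 satisfies h(x) = 36·62(y − 58) + 58 ≡ y (since 36·62 ≡ 1 mod 97). So every y has a preimage.
So h is surjective.
Since h is surjective, we find h⁻¹(37): we need 36x ≡ 37 − 58 ≡ 76 (mod 97). Using 36⁻¹ = 62: x ≡ 62·76 = 4712 = 48·97 + 56, so x = 56.
Check: h(56) = 36·56 + 58 = 2074 = 21·97 + 37 ≡ 37 (mod 97).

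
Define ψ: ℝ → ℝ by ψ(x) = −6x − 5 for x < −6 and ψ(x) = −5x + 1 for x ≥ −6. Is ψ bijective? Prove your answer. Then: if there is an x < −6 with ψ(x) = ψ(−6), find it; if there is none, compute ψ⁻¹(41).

-23/3

Both pieces are strictly decreasing (slopes −6 and −5), so each is injective on its own interval.
The left piece maps (−∞, −6) onto (31, ∞); the right piece maps [−6, ∞) onto (−∞, 31].
Since 31 = 31, the images partition ℝ: ψ is injective and surjective, hence bijective.
Because the two images are disjoint, no x < −6 has ψ(x) = ψ(−6), so we compute ψ⁻¹(41): 41 lies in (31, ∞), so solve −6x − 5 = 41: x = (41 + 5)/(−6) = −23/3.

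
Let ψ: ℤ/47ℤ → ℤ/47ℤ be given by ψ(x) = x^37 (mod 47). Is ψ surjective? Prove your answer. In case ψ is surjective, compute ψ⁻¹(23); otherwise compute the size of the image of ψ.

22

Since 47 is prime, the nonzero elements of ℤ/47ℤ form a cyclic group of order 46.
As gcd(37, 46) = 1, raising to the 37th power is a bijection on this group: if a^37 ≡ b^37 then (ab^{−1})^37 = 1, and the only element of order dividing gcd(37, 46) = 1 is 1, so a = b.
With ψ(0) = 0 this makes ψ injective on all of ℤ/47ℤ, hence bijective (finite equal-size domain and codomain). In particular ψ is surjective.
Since ψ is surjective, we find the preimage of 23. The inverse of x ↦ x^37 on (ℤ/47ℤ)^× is x ↦ x^5, because 37·5 = 185 = 4·46 + 1 ≡ 1 (mod 46) and x^{46} = 1 for x ≠ 0 (Fermat). So ψ⁻¹(23) = 23^5 mod 47.
Repeated squaring mod 47: 23^1 ≡ 23, 23^2 ≡ 23² = 529 ≡ 12, 23^4 ≡ 12² = 144 ≡ 3. Since 5 = 4 + 1, 23^5 ≡ 3·23: 3·23 = 69 ≡ 22. So 23^5 ≡ 22 (mod 47).
Hence ψ⁻¹(23) = 22.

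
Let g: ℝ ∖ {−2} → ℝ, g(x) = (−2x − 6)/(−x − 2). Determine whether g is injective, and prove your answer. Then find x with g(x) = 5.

Suppose g(a) = g(b). Cross-multiplying: (−2a − 6)(−b − 2) = (−2b − 6)(−a − 2).
Expanding both sides and cancelling the symmetric terms leaves −2·(a − b) = 0. Since −2 ≠ 0, a = b. Thus g is injective.
Solving g(x) = 5: cross-multiplying gives −2x − 6 = 5(−x − 2), which rearranges to 3x = −4, so x = −4/3.

-4/3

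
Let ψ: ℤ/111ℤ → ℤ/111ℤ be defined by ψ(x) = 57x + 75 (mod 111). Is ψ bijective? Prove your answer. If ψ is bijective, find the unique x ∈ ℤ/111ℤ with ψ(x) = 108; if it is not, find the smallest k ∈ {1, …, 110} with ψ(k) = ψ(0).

Recall that ψ is injective if ψ(s) = ψ(t) implies s = t.
We have gcd(57, 111) = 3 > 1. Taking s = 0 and t = 37: ψ(0) = 75 and ψ(37) = 57·37 + 75 = 2184 ≡ 75 (mod 111).
So ψ(0) = ψ(37) while 0 ≠ 37, hence ψ is not injective, hence not bijective.
Since ψ is not bijective, we find the least positive k with ψ(k) = ψ(0): this means 57k ≡ 0 (mod 111), i.e. 111 ∣ 57k. Since gcd(57, 111) = 3, dividing through by 3 this holds exactly when 37 ∣ 19k, and as gcd(19, 37) = 1, exactly when 37 ∣ k.
The smallest positive such k is 37.

37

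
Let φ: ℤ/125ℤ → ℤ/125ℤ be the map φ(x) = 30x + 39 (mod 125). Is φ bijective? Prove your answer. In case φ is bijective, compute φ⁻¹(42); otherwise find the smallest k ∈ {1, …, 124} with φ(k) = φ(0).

Recall that injectivity means: for all x_1, x_2 in the domain, φ(x_1) = φ(x_2) implies x_1 = x_2.
We have gcd(30, 125) = 5 > 1. Taking x_1 = 0 and x_2 = 25: φ(0) = 39 and φ(25) = 30·25 + 39 = 789 ≡ 39 (mod 125).
So φ(0) = φ(25) while 0 ≠ 25, so φ is not injective, hence not bijective.
Since φ is not bijective, we find the least positive k with φ(k) = φ(0): this means 30k ≡ 0 (mod 125), i.e. 125 ∣ 30k. Since gcd(30, 125) = 5, dividing through by 5 this holds exactly when 25 ∣ 6k, and as gcd(6, 25) = 1, exactly when 25 ∣ k.
The smallest positive such k is 25.

25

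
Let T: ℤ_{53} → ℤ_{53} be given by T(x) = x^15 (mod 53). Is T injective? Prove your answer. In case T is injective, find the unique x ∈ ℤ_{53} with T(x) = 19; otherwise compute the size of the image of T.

27

Since 53 is prime, the nonzero elements of ℤ_{53} form a cyclic group of order 52.
As gcd(15, 52) = 1, raising to the 15th power is a bijection on this group: if s^15 ≡ t^15 then (st^{−1})^15 = 1, and the only element of order dividing gcd(15, 52) = 1 is 1, so s = t.
With T(0) = 0 this makes T injective on all of ℤ_{53}, hence bijective (finite equal-size domain and codomain). In particular T is injective.
Since T is injective, we find the preimage of 19. The inverse of x ↦ x^15 on (ℤ_{53})^× is x ↦ x^7, because 15·7 = 105 = 2·52 + 1 ≡ 1 (mod 52) and x^{52} = 1 for x ≠ 0 (Fermat). So T⁻¹(19) = 19^7 mod 53.
Repeated squaring mod 53: 19^1 ≡ 19, 19^2 ≡ 19² = 361 ≡ 43, 19^4 ≡ 43² = 1849 ≡ 47. Since 7 = 4 + 2 + 1, 19^7 ≡ 47·43·19: 47·43 = 2021 ≡ 7, then 7·19 = 133 ≡ 27. So 19^7 ≡ 27 (mod 53).
Hence T⁻¹(19) = 27.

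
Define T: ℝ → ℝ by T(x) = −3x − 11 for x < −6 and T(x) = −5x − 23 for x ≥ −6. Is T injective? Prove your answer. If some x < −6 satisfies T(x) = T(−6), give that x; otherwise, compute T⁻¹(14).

-25/3

Both pieces are strictly decreasing (slopes −3 and −5), so each is injective on its own interval.
The left piece maps (−∞, −6) onto (7, ∞); the right piece maps [−6, ∞) onto (−∞, 7].
These images are disjoint, so no value is attained by both pieces. Hence T is injective.
Because the two images are disjoint, no x < −6 has T(x) = T(−6), so we compute T⁻¹(14): 14 lies in (7, ∞), so solve −3x − 11 = 14: x = (14 + 11)/(−3) = −25/3.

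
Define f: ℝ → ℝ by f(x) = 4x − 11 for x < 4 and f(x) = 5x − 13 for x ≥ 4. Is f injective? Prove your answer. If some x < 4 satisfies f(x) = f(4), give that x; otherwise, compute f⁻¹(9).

22/5

Both pieces are strictly increasing (slopes 4 and 5), so each is injective on its own interval.
The left piece maps (−∞, 4) onto (−∞, 5); the right piece maps [4, ∞) onto [7, ∞).
These images are disjoint, so no value is attained by both pieces. Therefore f is injective.
Because the two images are disjoint, no x < 4 has f(x) = f(4), so we compute f⁻¹(9): 9 lies in [7, ∞), so solve 5x − 13 = 9: x = (9 + 13)/5 = 22/5.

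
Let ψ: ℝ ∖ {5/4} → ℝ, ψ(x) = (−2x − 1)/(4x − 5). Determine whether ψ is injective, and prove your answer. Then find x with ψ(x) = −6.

Suppose ψ(a) = ψ(b). Cross-multiplying: (−2a − 1)(4b − 5) = (−2b − 1)(4a − 5).
Expanding both sides and cancelling the symmetric terms leaves 14·(a − b) = 0. Since 14 ≠ 0, a = b. Thus ψ is injective.
Solving ψ(x) = −6: cross-multiplying gives −2x − 1 = −6(4x − 5), which rearranges to 22x = 31, so x = 31/22.

31/22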